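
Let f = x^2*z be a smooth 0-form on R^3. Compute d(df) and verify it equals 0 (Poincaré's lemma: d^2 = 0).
d(df) = 0

Step 1: df = sum_i (∂f/∂x_i) dx_i = (2*x*z) dx + (0) dy + (x^2) dz.
Step 2: Apply d again. Using the 1-form formula, the coefficient of dx ∧ dy in d(df) is ∂^2 f/∂x ∂y - ∂^2 f/∂y ∂x = (0) - (0) = 0 (equality of mixed partials for smooth f).
Similarly for dx ∧ dz and dy ∧ dz — all coefficients vanish. So d(df) = 0.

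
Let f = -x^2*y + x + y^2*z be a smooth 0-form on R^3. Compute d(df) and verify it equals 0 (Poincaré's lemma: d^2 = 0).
d(df) = 0

Step 1: df = sum_i (∂f/∂x_i) dx_i = (-2*x*y + 1) dx + (-x^2 + 2*y*z) dy + (y^2) dz.
Step 2: Apply d again. Using the 1-form formula, the coefficient of dx ∧ dy in d(df) is ∂^2 f/∂x ∂y - ∂^2 f/∂y ∂x = (-2*x) - (-2*x) = 0 (equality of mixed partials for smooth f).
Similarly for dx ∧ dz and dy ∧ dz — all coefficients vanish. So d(df) = 0.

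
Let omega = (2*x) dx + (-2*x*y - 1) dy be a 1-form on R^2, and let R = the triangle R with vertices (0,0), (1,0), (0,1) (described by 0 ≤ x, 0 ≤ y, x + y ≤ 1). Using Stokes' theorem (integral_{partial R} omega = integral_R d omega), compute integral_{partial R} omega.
integral_(partial R) omega = -1/3

Stokes: integral_partial_R omega = integral_R d omega with d omega = (∂Q/∂x - ∂P/∂y) dx ∧ dy.
  ∂Q/∂x = -2*y
  ∂P/∂y = 0
  integrand = ∂Q/∂x - ∂P/∂y = -2*y.
Integrating over R: integral_0^1 integral_0^{1-x} (-2*y) dy dx = -1/3.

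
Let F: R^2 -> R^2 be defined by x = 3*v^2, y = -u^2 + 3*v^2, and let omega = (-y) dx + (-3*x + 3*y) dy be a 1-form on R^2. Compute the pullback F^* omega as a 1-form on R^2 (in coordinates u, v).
F^* omega = (6*u^3) du + (-12*u^2*v - 18*v^3) dv

Using F^*(f dg) = (f ∘ F) d(g ∘ F), substitute each coordinate x_i by F_i(u, v) in f_i, and replace dx_i by d F_i = (∂F_i/∂u) du + (∂F_i/∂v) dv.
  For the x component: f_1(F) = u^2 - 3*v^2; d F_1 = (0) du + (6*v) dv
  For the y component: f_2(F) = -3*u^2; d F_2 = (-2*u) du + (6*v) dv
Combining and collecting du, dv coefficients:
  coeff of du: 6*u^3
  coeff of dv: -12*u^2*v - 18*v^3
F^* omega = (6*u^3) du + (-12*u^2*v - 18*v^3) dv.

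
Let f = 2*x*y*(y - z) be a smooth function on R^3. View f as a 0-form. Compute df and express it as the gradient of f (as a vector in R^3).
df = (2*y*(y - z)) dx + (2*x*(2*y - z)) dy + (-2*x*y) dz; grad f = (2*y*(y - z), 2*x*(2*y - z), -2*x*y)

For a 0-form f, d f = (∂f/∂x) dx + (∂f/∂y) dy + (∂f/∂z) dz. The components of the vector representation are exactly the entries of grad f in Cartesian coordinates:
  ∂f/∂x = 2*y*(y - z)
  ∂f/∂y = 2*x*(2*y - z)
  ∂f/∂z = -2*x*y.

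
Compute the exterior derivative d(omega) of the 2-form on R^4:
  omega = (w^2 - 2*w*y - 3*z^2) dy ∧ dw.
d(omega) = (6*z) dy ∧ dz ∧ dw

For a 2-form omega = sum_{i<j} g_{ij} dx_i ∧ dx_j, the exterior derivative is
  d(omega) = sum_{i<j} d(g_{ij}) ∧ dx_i ∧ dx_j = sum_{i<j, k} (∂g_{ij}/∂x_k) dx_k ∧ dx_i ∧ dx_j.
Expand each term, using dx_k ∧ dx_i ∧ dx_j = sgn(permutation) dx_{(a)} ∧ dx_{(b)} ∧ dx_{(c)} with (a < b < c) sorted:
  d(w^2 - 2*w*y - 3*z^2) includes (∂/∂z)(w^2 - 2*w*y - 3*z^2) dz = (-6*z) dz, which multiplied by dy ∧ dw gives (6*z) dy ∧ dz ∧ dw
Collecting like 3-forms: d(omega) = (6*z) dy ∧ dz ∧ dw.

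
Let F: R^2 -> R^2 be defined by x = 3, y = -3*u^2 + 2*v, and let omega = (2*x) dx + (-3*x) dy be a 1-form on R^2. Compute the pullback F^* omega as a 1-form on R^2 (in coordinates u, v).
F^* omega = (54*u) du + (-18) dv

Using F^*(f dg) = (f ∘ F) d(g ∘ F), substitute each coordinate x_i by F_i(u, v) in f_i, and replace dx_i by d F_i = (∂F_i/∂u) du + (∂F_i/∂v) dv.
  For the x component: f_1(F) = 6; d F_1 = (0) du + (0) dv
  For the y component: f_2(F) = -9; d F_2 = (-6*u) du + (2) dv
Combining and collecting du, dv coefficients:
  coeff of du: 54*u
  coeff of dv: -18
F^* omega = (54*u) du + (-18) dv.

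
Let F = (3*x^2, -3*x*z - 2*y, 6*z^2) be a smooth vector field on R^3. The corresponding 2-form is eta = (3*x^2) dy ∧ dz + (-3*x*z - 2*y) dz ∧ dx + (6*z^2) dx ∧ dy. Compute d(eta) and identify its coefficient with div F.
d(eta) = (6*x + 12*z - 2) dx ∧ dy ∧ dz; div F = 6*x + 12*z - 2

For a 2-form in R^3 of the form above, applying d gives a 3-form with coefficient ∂P/∂x + ∂Q/∂y + ∂R/∂z:
  ∂P/∂x = 6*x
  ∂Q/∂y = -2
  ∂R/∂z = 12*z
Sum = 6*x + 12*z - 2, which is exactly div F.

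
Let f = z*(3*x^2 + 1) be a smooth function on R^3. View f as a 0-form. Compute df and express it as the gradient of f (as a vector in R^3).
df = (6*x*z) dx + (0) dy + (3*x^2 + 1) dz; grad f = (6*x*z, 0, 3*x^2 + 1)

For a 0-form f, d f = (∂f/∂x) dx + (∂f/∂y) dy + (∂f/∂z) dz. The components of the vector representation are exactly the entries of grad f in Cartesian coordinates:
  ∂f/∂x = 6*x*z
  ∂f/∂y = 0
  ∂f/∂z = 3*x^2 + 1.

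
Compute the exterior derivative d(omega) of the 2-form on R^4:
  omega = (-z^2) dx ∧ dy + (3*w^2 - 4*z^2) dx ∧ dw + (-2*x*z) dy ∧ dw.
d(omega) = (-2*z) dx ∧ dy ∧ dz + (8*z) dx ∧ dz ∧ dw + (-2*z) dx ∧ dy ∧ dw + (2*x) dy ∧ dz ∧ dw

For a 2-form omega = sum_{i<j} g_{ij} dx_i ∧ dx_j, the exterior derivative is
  d(omega) = sum_{i<j} d(g_{ij}) ∧ dx_i ∧ dx_j = sum_{i<j, k} (∂g_{ij}/∂x_k) dx_k ∧ dx_i ∧ dx_j.
Expand each term, using dx_k ∧ dx_i ∧ dx_j = sgn(permutation) dx_{(a)} ∧ dx_{(b)} ∧ dx_{(c)} with (a < b < c) sorted:
  d(-z^2) includes (∂/∂z)(-z^2) dz = (-2*z) dz, which multiplied by dx ∧ dy gives (-2*z) dx ∧ dy ∧ dz
  d(3*w^2 - 4*z^2) includes (∂/∂z)(3*w^2 - 4*z^2) dz = (-8*z) dz, which multiplied by dx ∧ dw gives (8*z) dx ∧ dz ∧ dw
  d(-2*x*z) includes (∂/∂x)(-2*x*z) dx = (-2*z) dx, which multiplied by dy ∧ dw gives (-2*z) dx ∧ dy ∧ dw
  d(-2*x*z) includes (∂/∂z)(-2*x*z) dz = (-2*x) dz, which multiplied by dy ∧ dw gives (2*x) dy ∧ dz ∧ dw
Collecting like 3-forms: d(omega) = (-2*z) dx ∧ dy ∧ dz + (8*z) dx ∧ dz ∧ dw + (-2*z) dx ∧ dy ∧ dw + (2*x) dy ∧ dz ∧ dw.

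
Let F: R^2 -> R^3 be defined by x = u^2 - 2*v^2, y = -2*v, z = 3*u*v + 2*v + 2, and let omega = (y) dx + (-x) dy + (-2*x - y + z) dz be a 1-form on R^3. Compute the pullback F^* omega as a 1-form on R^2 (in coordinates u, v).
F^* omega = (v*(-6*u^2 + 9*u*v - 4*u + 12*v^2 + 12*v + 6)) du + (-6*u^3 + 9*u^2*v - 2*u^2 + 12*u*v^2 + 18*u*v + 6*u + 12*v^2 + 8*v + 4) dv

Using F^*(f dg) = (f ∘ F) d(g ∘ F), substitute each coordinate x_i by F_i(u, v) in f_i, and replace dx_i by d F_i = (∂F_i/∂u) du + (∂F_i/∂v) dv.
  For the x component: f_1(F) = -2*v; d F_1 = (2*u) du + (-4*v) dv
  For the y component: f_2(F) = -u^2 + 2*v^2; d F_2 = (0) du + (-2) dv
  For the z component: f_3(F) = -2*u^2 + 3*u*v + 4*v^2 + 4*v + 2; d F_3 = (3*v) du + (3*u + 2) dv
Combining and collecting du, dv coefficients:
  coeff of du: v*(-6*u^2 + 9*u*v - 4*u + 12*v^2 + 12*v + 6)
  coeff of dv: -6*u^3 + 9*u^2*v - 2*u^2 + 12*u*v^2 + 18*u*v + 6*u + 12*v^2 + 8*v + 4
F^* omega = (v*(-6*u^2 + 9*u*v - 4*u + 12*v^2 + 12*v + 6)) du + (-6*u^3 + 9*u^2*v - 2*u^2 + 12*u*v^2 + 18*u*v + 6*u + 12*v^2 + 8*v + 4) dv.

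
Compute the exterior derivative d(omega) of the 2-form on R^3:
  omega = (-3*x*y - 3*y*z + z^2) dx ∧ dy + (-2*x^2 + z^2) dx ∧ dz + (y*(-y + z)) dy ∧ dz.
d(omega) = (-3*y + 2*z) dx ∧ dy ∧ dz

For a 2-form omega = sum_{i<j} g_{ij} dx_i ∧ dx_j, the exterior derivative is
  d(omega) = sum_{i<j} d(g_{ij}) ∧ dx_i ∧ dx_j = sum_{i<j, k} (∂g_{ij}/∂x_k) dx_k ∧ dx_i ∧ dx_j.
Expand each term, using dx_k ∧ dx_i ∧ dx_j = sgn(permutation) dx_{(a)} ∧ dx_{(b)} ∧ dx_{(c)} with (a < b < c) sorted:
  d(-3*x*y - 3*y*z + z^2) includes (∂/∂z)(-3*x*y - 3*y*z + z^2) dz = (-3*y + 2*z) dz, which multiplied by dx ∧ dy gives (-3*y + 2*z) dx ∧ dy ∧ dz
Collecting like 3-forms: d(omega) = (-3*y + 2*z) dx ∧ dy ∧ dz.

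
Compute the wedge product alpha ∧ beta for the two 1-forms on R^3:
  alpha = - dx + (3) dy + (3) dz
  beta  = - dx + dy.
alpha ∧ beta = (2) dx ∧ dy + (3) dx ∧ dz + (-3) dy ∧ dz

Distribute the wedge, using dx_i ∧ dx_j = -dx_j ∧ dx_i and dx_i ∧ dx_i = 0. For each pair (i, j) with i < j, the coefficient of dx_i ∧ dx_j in alpha ∧ beta is (alpha_i * beta_j - alpha_j * beta_i). Collecting: alpha ∧ beta = (2) dx ∧ dy + (3) dx ∧ dz + (-3) dy ∧ dz.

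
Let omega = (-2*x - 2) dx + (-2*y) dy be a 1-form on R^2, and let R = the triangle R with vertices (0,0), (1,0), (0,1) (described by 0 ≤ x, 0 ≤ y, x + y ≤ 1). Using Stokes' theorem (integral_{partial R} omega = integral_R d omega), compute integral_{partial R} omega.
integral_(partial R) omega = 0

Stokes: integral_partial_R omega = integral_R d omega with d omega = (∂Q/∂x - ∂P/∂y) dx ∧ dy.
  ∂Q/∂x = 0
  ∂P/∂y = 0
  integrand = ∂Q/∂x - ∂P/∂y = 0.
Integrating over R: integral_0^1 integral_0^{1-x} (0) dy dx = 0.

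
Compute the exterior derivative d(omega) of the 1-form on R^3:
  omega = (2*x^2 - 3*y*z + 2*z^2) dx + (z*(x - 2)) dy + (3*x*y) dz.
d(omega) = (4*z) dx ∧ dy + (6*y - 4*z) dx ∧ dz + (2*x + 2) dy ∧ dz

For a 1-form omega = sum_i f_i dx_i, the exterior derivative is
  d(omega) = sum_{i < j} (∂f_j/∂x_i - ∂f_i/∂x_j) dx_i ∧ dx_j.
  coefficient of dx ∧ dy: ∂f_2/∂x - ∂f_1/∂y = ∂(z*(x - 2))/∂x - ∂(2*x^2 - 3*y*z + 2*z^2)/∂y = 4*z
  coefficient of dx ∧ dz: ∂f_3/∂x - ∂f_1/∂z = ∂(3*x*y)/∂x - ∂(2*x^2 - 3*y*z + 2*z^2)/∂z = 6*y - 4*z
  coefficient of dy ∧ dz: ∂f_3/∂y - ∂f_2/∂z = ∂(3*x*y)/∂y - ∂(z*(x - 2))/∂z = 2*x + 2
Assembling: d(omega) = (4*z) dx ∧ dy + (6*y - 4*z) dx ∧ dz + (2*x + 2) dy ∧ dz.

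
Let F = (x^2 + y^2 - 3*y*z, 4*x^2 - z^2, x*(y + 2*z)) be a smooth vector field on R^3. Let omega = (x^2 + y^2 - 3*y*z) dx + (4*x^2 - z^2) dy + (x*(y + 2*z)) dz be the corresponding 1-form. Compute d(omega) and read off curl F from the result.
d(omega) = (x + 2*z) dy ∧ dz + (-4*y - 2*z) dz ∧ dx + (8*x - 2*y + 3*z) dx ∧ dy; curl F = (x + 2*z, -4*y - 2*z, 8*x - 2*y + 3*z)

d omega = sum_{i<j} (∂f_j/∂x_i - ∂f_i/∂x_j) dx_i ∧ dx_j. Under the identification (dy ∧ dz, dz ∧ dx, dx ∧ dy) ↔ (e_x, e_y, e_z), the coefficients are exactly the components of curl F. Compute:
  ∂R/∂y - ∂Q/∂z = (x) - (-2*z) = x + 2*z
  ∂P/∂z - ∂R/∂x = (-3*y) - (y + 2*z) = -4*y - 2*z
  ∂Q/∂x - ∂P/∂y = (8*x) - (2*y - 3*z) = 8*x - 2*y + 3*z.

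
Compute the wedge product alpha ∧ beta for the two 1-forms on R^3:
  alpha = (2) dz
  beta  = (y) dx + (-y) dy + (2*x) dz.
alpha ∧ beta = (-2*y) dx ∧ dz + (2*y) dy ∧ dz

Distribute the wedge, using dx_i ∧ dx_j = -dx_j ∧ dx_i and dx_i ∧ dx_i = 0. For each pair (i, j) with i < j, the coefficient of dx_i ∧ dx_j in alpha ∧ beta is (alpha_i * beta_j - alpha_j * beta_i). Collecting: alpha ∧ beta = (-2*y) dx ∧ dz + (2*y) dy ∧ dz.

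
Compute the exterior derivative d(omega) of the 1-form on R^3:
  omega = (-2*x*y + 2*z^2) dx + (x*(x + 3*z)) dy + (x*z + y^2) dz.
d(omega) = (4*x + 3*z) dx ∧ dy + (-3*z) dx ∧ dz + (-3*x + 2*y) dy ∧ dz

For a 1-form omega = sum_i f_i dx_i, the exterior derivative is
  d(omega) = sum_{i < j} (∂f_j/∂x_i - ∂f_i/∂x_j) dx_i ∧ dx_j.
  coefficient of dx ∧ dy: ∂f_2/∂x - ∂f_1/∂y = ∂(x*(x + 3*z))/∂x - ∂(-2*x*y + 2*z^2)/∂y = 4*x + 3*z
  coefficient of dx ∧ dz: ∂f_3/∂x - ∂f_1/∂z = ∂(x*z + y^2)/∂x - ∂(-2*x*y + 2*z^2)/∂z = -3*z
  coefficient of dy ∧ dz: ∂f_3/∂y - ∂f_2/∂z = ∂(x*z + y^2)/∂y - ∂(x*(x + 3*z))/∂z = -3*x + 2*y
Assembling: d(omega) = (4*x + 3*z) dx ∧ dy + (-3*z) dx ∧ dz + (-3*x + 2*y) dy ∧ dz.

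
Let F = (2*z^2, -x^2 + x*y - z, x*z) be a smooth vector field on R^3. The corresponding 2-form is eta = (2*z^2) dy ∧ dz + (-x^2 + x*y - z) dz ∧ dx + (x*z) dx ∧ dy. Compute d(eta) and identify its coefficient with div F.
d(eta) = (2*x) dx ∧ dy ∧ dz; div F = 2*x

For a 2-form in R^3 of the form above, applying d gives a 3-form with coefficient ∂P/∂x + ∂Q/∂y + ∂R/∂z:
  ∂P/∂x = 0
  ∂Q/∂y = x
  ∂R/∂z = x
Sum = 2*x, which is exactly div F.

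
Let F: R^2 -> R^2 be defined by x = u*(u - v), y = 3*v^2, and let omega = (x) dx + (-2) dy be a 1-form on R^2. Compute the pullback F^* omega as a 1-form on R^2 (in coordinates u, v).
F^* omega = (u*(2*u^2 - 3*u*v + v^2)) du + (-u^3 + u^2*v - 12*v) dv

Using F^*(f dg) = (f ∘ F) d(g ∘ F), substitute each coordinate x_i by F_i(u, v) in f_i, and replace dx_i by d F_i = (∂F_i/∂u) du + (∂F_i/∂v) dv.
  For the x component: f_1(F) = u*(u - v); d F_1 = (2*u - v) du + (-u) dv
  For the y component: f_2(F) = -2; d F_2 = (0) du + (6*v) dv
Combining and collecting du, dv coefficients:
  coeff of du: u*(2*u^2 - 3*u*v + v^2)
  coeff of dv: -u^3 + u^2*v - 12*v
F^* omega = (u*(2*u^2 - 3*u*v + v^2)) du + (-u^3 + u^2*v - 12*v) dv.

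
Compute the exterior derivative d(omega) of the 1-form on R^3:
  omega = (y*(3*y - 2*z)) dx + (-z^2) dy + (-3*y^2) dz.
d(omega) = (-6*y + 2*z) dx ∧ dy + (2*y) dx ∧ dz + (-6*y + 2*z) dy ∧ dz

For a 1-form omega = sum_i f_i dx_i, the exterior derivative is
  d(omega) = sum_{i < j} (∂f_j/∂x_i - ∂f_i/∂x_j) dx_i ∧ dx_j.
  coefficient of dx ∧ dy: ∂f_2/∂x - ∂f_1/∂y = ∂(-z^2)/∂x - ∂(y*(3*y - 2*z))/∂y = -6*y + 2*z
  coefficient of dx ∧ dz: ∂f_3/∂x - ∂f_1/∂z = ∂(-3*y^2)/∂x - ∂(y*(3*y - 2*z))/∂z = 2*y
  coefficient of dy ∧ dz: ∂f_3/∂y - ∂f_2/∂z = ∂(-3*y^2)/∂y - ∂(-z^2)/∂z = -6*y + 2*z
Assembling: d(omega) = (-6*y + 2*z) dx ∧ dy + (2*y) dx ∧ dz + (-6*y + 2*z) dy ∧ dz.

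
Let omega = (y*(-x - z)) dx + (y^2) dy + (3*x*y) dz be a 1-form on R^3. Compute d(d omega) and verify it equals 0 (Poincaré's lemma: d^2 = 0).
d(d omega) = 0

Step 1: d omega = sum_{i<j} (∂f_j/∂x_i - ∂f_i/∂x_j) dx_i ∧ dx_j:
  coeff of dx ∧ dy: x + z
  coeff of dx ∧ dz: 4*y
  coeff of dy ∧ dz: 3*x
Step 2: Apply d again to each 2-form coefficient. The only possible 3-form in R^3 is dx ∧ dy ∧ dz, with coefficient
  ∂(coeff of dy∧dz)/∂x - ∂(coeff of dx∧dz)/∂y + ∂(coeff of dx∧dy)/∂z
  = ∂/∂x (3*x) - ∂/∂y (4*y) + ∂/∂z (x + z).
Each of these terms simplifies to sums of mixed partials that cancel in pairs. The result is 0 (by equality of mixed partials for smooth functions — Schwarz / Clairaut).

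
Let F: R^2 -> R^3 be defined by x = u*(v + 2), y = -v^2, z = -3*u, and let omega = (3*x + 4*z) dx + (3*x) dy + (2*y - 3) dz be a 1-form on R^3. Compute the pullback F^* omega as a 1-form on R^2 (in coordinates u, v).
F^* omega = (3*u*v^2 - 12*u + 6*v^2 + 9) du + (3*u*(u*v - 2*u - 2*v^2 - 4*v)) dv

Using F^*(f dg) = (f ∘ F) d(g ∘ F), substitute each coordinate x_i by F_i(u, v) in f_i, and replace dx_i by d F_i = (∂F_i/∂u) du + (∂F_i/∂v) dv.
  For the x component: f_1(F) = 3*u*(v - 2); d F_1 = (v + 2) du + (u) dv
  For the y component: f_2(F) = 3*u*(v + 2); d F_2 = (0) du + (-2*v) dv
  For the z component: f_3(F) = -2*v^2 - 3; d F_3 = (-3) du + (0) dv
Combining and collecting du, dv coefficients:
  coeff of du: 3*u*v^2 - 12*u + 6*v^2 + 9
  coeff of dv: 3*u*(u*v - 2*u - 2*v^2 - 4*v)
F^* omega = (3*u*v^2 - 12*u + 6*v^2 + 9) du + (3*u*(u*v - 2*u - 2*v^2 - 4*v)) dv.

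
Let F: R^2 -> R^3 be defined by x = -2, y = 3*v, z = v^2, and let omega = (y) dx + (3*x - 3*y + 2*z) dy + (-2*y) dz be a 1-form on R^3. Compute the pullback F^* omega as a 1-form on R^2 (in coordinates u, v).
F^* omega = (-6*v^2 - 27*v - 18) dv

Using F^*(f dg) = (f ∘ F) d(g ∘ F), substitute each coordinate x_i by F_i(u, v) in f_i, and replace dx_i by d F_i = (∂F_i/∂u) du + (∂F_i/∂v) dv.
  For the x component: f_1(F) = 3*v; d F_1 = (0) du + (0) dv
  For the y component: f_2(F) = 2*v^2 - 9*v - 6; d F_2 = (0) du + (3) dv
  For the z component: f_3(F) = -6*v; d F_3 = (0) du + (2*v) dv
Combining and collecting du, dv coefficients:
  coeff of du: 0
  coeff of dv: -6*v^2 - 27*v - 18
F^* omega = (-6*v^2 - 27*v - 18) dv.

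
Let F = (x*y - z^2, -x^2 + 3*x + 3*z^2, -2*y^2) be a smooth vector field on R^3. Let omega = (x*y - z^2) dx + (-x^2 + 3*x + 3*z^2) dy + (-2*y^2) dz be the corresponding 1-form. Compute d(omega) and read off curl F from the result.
d(omega) = (-4*y - 6*z) dy ∧ dz + (-2*z) dz ∧ dx + (3 - 3*x) dx ∧ dy; curl F = (-4*y - 6*z, -2*z, 3 - 3*x)

d omega = sum_{i<j} (∂f_j/∂x_i - ∂f_i/∂x_j) dx_i ∧ dx_j. Under the identification (dy ∧ dz, dz ∧ dx, dx ∧ dy) ↔ (e_x, e_y, e_z), the coefficients are exactly the components of curl F. Compute:
  ∂R/∂y - ∂Q/∂z = (-4*y) - (6*z) = -4*y - 6*z
  ∂P/∂z - ∂R/∂x = (-2*z) - (0) = -2*z
  ∂Q/∂x - ∂P/∂y = (3 - 2*x) - (x) = 3 - 3*x.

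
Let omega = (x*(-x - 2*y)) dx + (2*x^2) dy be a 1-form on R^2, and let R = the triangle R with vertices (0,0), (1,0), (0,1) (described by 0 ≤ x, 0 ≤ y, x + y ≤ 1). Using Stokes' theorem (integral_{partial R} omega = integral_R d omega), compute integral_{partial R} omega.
integral_(partial R) omega = 1

Stokes: integral_partial_R omega = integral_R d omega with d omega = (∂Q/∂x - ∂P/∂y) dx ∧ dy.
  ∂Q/∂x = 4*x
  ∂P/∂y = -2*x
  integrand = ∂Q/∂x - ∂P/∂y = 6*x.
Integrating over R: integral_0^1 integral_0^{1-x} (6*x) dy dx = 1.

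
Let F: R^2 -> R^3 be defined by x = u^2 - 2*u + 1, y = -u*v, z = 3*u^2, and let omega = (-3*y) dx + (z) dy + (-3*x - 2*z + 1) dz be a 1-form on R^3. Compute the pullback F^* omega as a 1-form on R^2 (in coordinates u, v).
F^* omega = (3*u*(-18*u^2 + u*v + 12*u - 2*v - 4)) du + (-3*u^3) dv

Using F^*(f dg) = (f ∘ F) d(g ∘ F), substitute each coordinate x_i by F_i(u, v) in f_i, and replace dx_i by d F_i = (∂F_i/∂u) du + (∂F_i/∂v) dv.
  For the x component: f_1(F) = 3*u*v; d F_1 = (2*u - 2) du + (0) dv
  For the y component: f_2(F) = 3*u^2; d F_2 = (-v) du + (-u) dv
  For the z component: f_3(F) = -9*u^2 + 6*u - 2; d F_3 = (6*u) du + (0) dv
Combining and collecting du, dv coefficients:
  coeff of du: 3*u*(-18*u^2 + u*v + 12*u - 2*v - 4)
  coeff of dv: -3*u^3
F^* omega = (3*u*(-18*u^2 + u*v + 12*u - 2*v - 4)) du + (-3*u^3) dv.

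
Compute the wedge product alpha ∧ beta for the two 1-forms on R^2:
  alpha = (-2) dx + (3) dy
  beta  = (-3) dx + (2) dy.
alpha ∧ beta = (5) dx ∧ dy

Distribute the wedge, using dx_i ∧ dx_j = -dx_j ∧ dx_i and dx_i ∧ dx_i = 0. For each pair (i, j) with i < j, the coefficient of dx_i ∧ dx_j in alpha ∧ beta is (alpha_i * beta_j - alpha_j * beta_i). Collecting: alpha ∧ beta = (5) dx ∧ dy.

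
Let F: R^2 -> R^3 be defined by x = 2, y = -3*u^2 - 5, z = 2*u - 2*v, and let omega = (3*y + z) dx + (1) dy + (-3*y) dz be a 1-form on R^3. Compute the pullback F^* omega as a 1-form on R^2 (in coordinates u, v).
F^* omega = (18*u^2 - 6*u + 30) du + (-18*u^2 - 30) dv

Using F^*(f dg) = (f ∘ F) d(g ∘ F), substitute each coordinate x_i by F_i(u, v) in f_i, and replace dx_i by d F_i = (∂F_i/∂u) du + (∂F_i/∂v) dv.
  For the x component: f_1(F) = -9*u^2 + 2*u - 2*v - 15; d F_1 = (0) du + (0) dv
  For the y component: f_2(F) = 1; d F_2 = (-6*u) du + (0) dv
  For the z component: f_3(F) = 9*u^2 + 15; d F_3 = (2) du + (-2) dv
Combining and collecting du, dv coefficients:
  coeff of du: 18*u^2 - 6*u + 30
  coeff of dv: -18*u^2 - 30
F^* omega = (18*u^2 - 6*u + 30) du + (-18*u^2 - 30) dv.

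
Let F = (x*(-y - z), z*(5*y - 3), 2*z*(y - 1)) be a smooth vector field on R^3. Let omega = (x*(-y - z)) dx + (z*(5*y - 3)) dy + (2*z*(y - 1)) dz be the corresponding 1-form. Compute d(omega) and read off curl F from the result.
d(omega) = (-5*y + 2*z + 3) dy ∧ dz + (-x) dz ∧ dx + (x) dx ∧ dy; curl F = (-5*y + 2*z + 3, -x, x)

d omega = sum_{i<j} (∂f_j/∂x_i - ∂f_i/∂x_j) dx_i ∧ dx_j. Under the identification (dy ∧ dz, dz ∧ dx, dx ∧ dy) ↔ (e_x, e_y, e_z), the coefficients are exactly the components of curl F. Compute:
  ∂R/∂y - ∂Q/∂z = (2*z) - (5*y - 3) = -5*y + 2*z + 3
  ∂P/∂z - ∂R/∂x = (-x) - (0) = -x
  ∂Q/∂x - ∂P/∂y = (0) - (-x) = x.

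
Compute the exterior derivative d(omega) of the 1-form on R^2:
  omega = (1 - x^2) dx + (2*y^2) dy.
d(omega) = 0

For a 1-form omega = sum_i f_i dx_i, the exterior derivative is
  d(omega) = sum_{i < j} (∂f_j/∂x_i - ∂f_i/∂x_j) dx_i ∧ dx_j.

Assembling: d(omega) = 0.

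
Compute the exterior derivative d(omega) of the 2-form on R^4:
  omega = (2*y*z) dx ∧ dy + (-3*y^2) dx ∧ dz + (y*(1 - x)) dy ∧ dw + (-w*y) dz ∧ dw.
d(omega) = (8*y) dx ∧ dy ∧ dz + (-y) dx ∧ dy ∧ dw + (-w) dy ∧ dz ∧ dw

For a 2-form omega = sum_{i<j} g_{ij} dx_i ∧ dx_j, the exterior derivative is
  d(omega) = sum_{i<j} d(g_{ij}) ∧ dx_i ∧ dx_j = sum_{i<j, k} (∂g_{ij}/∂x_k) dx_k ∧ dx_i ∧ dx_j.
Expand each term, using dx_k ∧ dx_i ∧ dx_j = sgn(permutation) dx_{(a)} ∧ dx_{(b)} ∧ dx_{(c)} with (a < b < c) sorted:
  d(2*y*z) includes (∂/∂z)(2*y*z) dz = (2*y) dz, which multiplied by dx ∧ dy gives (2*y) dx ∧ dy ∧ dz
  d(-3*y^2) includes (∂/∂y)(-3*y^2) dy = (-6*y) dy, which multiplied by dx ∧ dz gives (6*y) dx ∧ dy ∧ dz
  d(y*(1 - x)) includes (∂/∂x)(y*(1 - x)) dx = (-y) dx, which multiplied by dy ∧ dw gives (-y) dx ∧ dy ∧ dw
  d(-w*y) includes (∂/∂y)(-w*y) dy = (-w) dy, which multiplied by dz ∧ dw gives (-w) dy ∧ dz ∧ dw
Collecting like 3-forms: d(omega) = (8*y) dx ∧ dy ∧ dz + (-y) dx ∧ dy ∧ dw + (-w) dy ∧ dz ∧ dw.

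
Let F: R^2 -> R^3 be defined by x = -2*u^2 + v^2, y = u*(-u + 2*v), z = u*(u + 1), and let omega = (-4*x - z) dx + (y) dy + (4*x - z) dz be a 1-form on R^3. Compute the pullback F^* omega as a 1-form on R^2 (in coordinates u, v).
F^* omega = (-44*u^3 - 6*u^2*v - 7*u^2 + 28*u*v^2 - u + 4*v^2) du + (-2*u^3 + 18*u^2*v - 2*u*v - 8*v^3) dv

Using F^*(f dg) = (f ∘ F) d(g ∘ F), substitute each coordinate x_i by F_i(u, v) in f_i, and replace dx_i by d F_i = (∂F_i/∂u) du + (∂F_i/∂v) dv.
  For the x component: f_1(F) = 7*u^2 - u - 4*v^2; d F_1 = (-4*u) du + (2*v) dv
  For the y component: f_2(F) = u*(-u + 2*v); d F_2 = (-2*u + 2*v) du + (2*u) dv
  For the z component: f_3(F) = -9*u^2 - u + 4*v^2; d F_3 = (2*u + 1) du + (0) dv
Combining and collecting du, dv coefficients:
  coeff of du: -44*u^3 - 6*u^2*v - 7*u^2 + 28*u*v^2 - u + 4*v^2
  coeff of dv: -2*u^3 + 18*u^2*v - 2*u*v - 8*v^3
F^* omega = (-44*u^3 - 6*u^2*v - 7*u^2 + 28*u*v^2 - u + 4*v^2) du + (-2*u^3 + 18*u^2*v - 2*u*v - 8*v^3) dv.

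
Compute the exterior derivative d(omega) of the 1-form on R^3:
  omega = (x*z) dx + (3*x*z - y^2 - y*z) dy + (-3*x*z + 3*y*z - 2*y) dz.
d(omega) = (3*z) dx ∧ dy + (-x - 3*z) dx ∧ dz + (-3*x + y + 3*z - 2) dy ∧ dz

For a 1-form omega = sum_i f_i dx_i, the exterior derivative is
  d(omega) = sum_{i < j} (∂f_j/∂x_i - ∂f_i/∂x_j) dx_i ∧ dx_j.
  coefficient of dx ∧ dy: ∂f_2/∂x - ∂f_1/∂y = ∂(3*x*z - y^2 - y*z)/∂x - ∂(x*z)/∂y = 3*z
  coefficient of dx ∧ dz: ∂f_3/∂x - ∂f_1/∂z = ∂(-3*x*z + 3*y*z - 2*y)/∂x - ∂(x*z)/∂z = -x - 3*z
  coefficient of dy ∧ dz: ∂f_3/∂y - ∂f_2/∂z = ∂(-3*x*z + 3*y*z - 2*y)/∂y - ∂(3*x*z - y^2 - y*z)/∂z = -3*x + y + 3*z - 2
Assembling: d(omega) = (3*z) dx ∧ dy + (-x - 3*z) dx ∧ dz + (-3*x + y + 3*z - 2) dy ∧ dz.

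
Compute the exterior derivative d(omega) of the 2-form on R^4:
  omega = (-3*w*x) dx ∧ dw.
d(omega) = 0

For a 2-form omega = sum_{i<j} g_{ij} dx_i ∧ dx_j, the exterior derivative is
  d(omega) = sum_{i<j} d(g_{ij}) ∧ dx_i ∧ dx_j = sum_{i<j, k} (∂g_{ij}/∂x_k) dx_k ∧ dx_i ∧ dx_j.
Expand each term, using dx_k ∧ dx_i ∧ dx_j = sgn(permutation) dx_{(a)} ∧ dx_{(b)} ∧ dx_{(c)} with (a < b < c) sorted:

Collecting like 3-forms: d(omega) = 0.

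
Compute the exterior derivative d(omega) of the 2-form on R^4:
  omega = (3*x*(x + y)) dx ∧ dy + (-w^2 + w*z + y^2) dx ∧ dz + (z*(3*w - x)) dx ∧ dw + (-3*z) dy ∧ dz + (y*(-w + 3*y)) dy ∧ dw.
d(omega) = (-2*y) dx ∧ dy ∧ dz + (-5*w + x + z) dx ∧ dz ∧ dw

For a 2-form omega = sum_{i<j} g_{ij} dx_i ∧ dx_j, the exterior derivative is
  d(omega) = sum_{i<j} d(g_{ij}) ∧ dx_i ∧ dx_j = sum_{i<j, k} (∂g_{ij}/∂x_k) dx_k ∧ dx_i ∧ dx_j.
Expand each term, using dx_k ∧ dx_i ∧ dx_j = sgn(permutation) dx_{(a)} ∧ dx_{(b)} ∧ dx_{(c)} with (a < b < c) sorted:
  d(-w^2 + w*z + y^2) includes (∂/∂y)(-w^2 + w*z + y^2) dy = (2*y) dy, which multiplied by dx ∧ dz gives (-2*y) dx ∧ dy ∧ dz
  d(-w^2 + w*z + y^2) includes (∂/∂w)(-w^2 + w*z + y^2) dw = (-2*w + z) dw, which multiplied by dx ∧ dz gives (-2*w + z) dx ∧ dz ∧ dw
  d(z*(3*w - x)) includes (∂/∂z)(z*(3*w - x)) dz = (3*w - x) dz, which multiplied by dx ∧ dw gives (-3*w + x) dx ∧ dz ∧ dw
Collecting like 3-forms: d(omega) = (-2*y) dx ∧ dy ∧ dz + (-5*w + x + z) dx ∧ dz ∧ dw.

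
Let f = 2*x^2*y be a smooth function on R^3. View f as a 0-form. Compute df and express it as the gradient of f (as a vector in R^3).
df = (4*x*y) dx + (2*x^2) dy + (0) dz; grad f = (4*x*y, 2*x^2, 0)

For a 0-form f, d f = (∂f/∂x) dx + (∂f/∂y) dy + (∂f/∂z) dz. The components of the vector representation are exactly the entries of grad f in Cartesian coordinates:
  ∂f/∂x = 4*x*y
  ∂f/∂y = 2*x^2
  ∂f/∂z = 0.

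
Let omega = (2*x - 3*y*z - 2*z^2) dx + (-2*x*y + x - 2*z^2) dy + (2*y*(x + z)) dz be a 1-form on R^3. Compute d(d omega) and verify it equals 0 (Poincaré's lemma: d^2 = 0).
d(d omega) = 0

Step 1: d omega = sum_{i<j} (∂f_j/∂x_i - ∂f_i/∂x_j) dx_i ∧ dx_j:
  coeff of dx ∧ dy: -2*y + 3*z + 1
  coeff of dx ∧ dz: 5*y + 4*z
  coeff of dy ∧ dz: 2*x + 6*z
Step 2: Apply d again to each 2-form coefficient. The only possible 3-form in R^3 is dx ∧ dy ∧ dz, with coefficient
  ∂(coeff of dy∧dz)/∂x - ∂(coeff of dx∧dz)/∂y + ∂(coeff of dx∧dy)/∂z
  = ∂/∂x (2*x + 6*z) - ∂/∂y (5*y + 4*z) + ∂/∂z (-2*y + 3*z + 1).
Each of these terms simplifies to sums of mixed partials that cancel in pairs. The result is 0 (by equality of mixed partials for smooth functions — Schwarz / Clairaut).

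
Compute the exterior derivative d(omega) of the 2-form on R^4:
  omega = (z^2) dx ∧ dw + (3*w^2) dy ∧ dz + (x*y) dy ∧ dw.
d(omega) = (-2*z) dx ∧ dz ∧ dw + (6*w) dy ∧ dz ∧ dw + (y) dx ∧ dy ∧ dw

For a 2-form omega = sum_{i<j} g_{ij} dx_i ∧ dx_j, the exterior derivative is
  d(omega) = sum_{i<j} d(g_{ij}) ∧ dx_i ∧ dx_j = sum_{i<j, k} (∂g_{ij}/∂x_k) dx_k ∧ dx_i ∧ dx_j.
Expand each term, using dx_k ∧ dx_i ∧ dx_j = sgn(permutation) dx_{(a)} ∧ dx_{(b)} ∧ dx_{(c)} with (a < b < c) sorted:
  d(z^2) includes (∂/∂z)(z^2) dz = (2*z) dz, which multiplied by dx ∧ dw gives (-2*z) dx ∧ dz ∧ dw
  d(3*w^2) includes (∂/∂w)(3*w^2) dw = (6*w) dw, which multiplied by dy ∧ dz gives (6*w) dy ∧ dz ∧ dw
  d(x*y) includes (∂/∂x)(x*y) dx = (y) dx, which multiplied by dy ∧ dw gives (y) dx ∧ dy ∧ dw
Collecting like 3-forms: d(omega) = (-2*z) dx ∧ dz ∧ dw + (6*w) dy ∧ dz ∧ dw + (y) dx ∧ dy ∧ dw.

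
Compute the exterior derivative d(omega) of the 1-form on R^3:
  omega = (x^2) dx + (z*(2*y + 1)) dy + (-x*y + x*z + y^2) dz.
d(omega) = (-y + z) dx ∧ dz + (-x - 1) dy ∧ dz

For a 1-form omega = sum_i f_i dx_i, the exterior derivative is
  d(omega) = sum_{i < j} (∂f_j/∂x_i - ∂f_i/∂x_j) dx_i ∧ dx_j.
  coefficient of dx ∧ dz: ∂f_3/∂x - ∂f_1/∂z = ∂(-x*y + x*z + y^2)/∂x - ∂(x^2)/∂z = -y + z
  coefficient of dy ∧ dz: ∂f_3/∂y - ∂f_2/∂z = ∂(-x*y + x*z + y^2)/∂y - ∂(z*(2*y + 1))/∂z = -x - 1
Assembling: d(omega) = (-y + z) dx ∧ dz + (-x - 1) dy ∧ dz.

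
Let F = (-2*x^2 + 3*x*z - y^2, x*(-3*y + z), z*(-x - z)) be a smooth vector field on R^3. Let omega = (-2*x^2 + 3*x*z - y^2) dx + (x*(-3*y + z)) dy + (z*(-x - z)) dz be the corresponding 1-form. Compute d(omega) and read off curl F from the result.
d(omega) = (-x) dy ∧ dz + (3*x + z) dz ∧ dx + (-y + z) dx ∧ dy; curl F = (-x, 3*x + z, -y + z)

d omega = sum_{i<j} (∂f_j/∂x_i - ∂f_i/∂x_j) dx_i ∧ dx_j. Under the identification (dy ∧ dz, dz ∧ dx, dx ∧ dy) ↔ (e_x, e_y, e_z), the coefficients are exactly the components of curl F. Compute:
  ∂R/∂y - ∂Q/∂z = (0) - (x) = -x
  ∂P/∂z - ∂R/∂x = (3*x) - (-z) = 3*x + z
  ∂Q/∂x - ∂P/∂y = (-3*y + z) - (-2*y) = -y + z.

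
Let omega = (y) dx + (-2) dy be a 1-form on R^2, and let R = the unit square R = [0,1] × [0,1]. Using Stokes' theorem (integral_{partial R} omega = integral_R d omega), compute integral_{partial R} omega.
integral_(partial R) omega = -1

Stokes: integral_partial_R omega = integral_R d omega with d omega = (∂Q/∂x - ∂P/∂y) dx ∧ dy.
  ∂Q/∂x = 0
  ∂P/∂y = 1
  integrand = ∂Q/∂x - ∂P/∂y = -1.
Integrating over R: integral_0^1 integral_0^1 (-1) dx dy = -1.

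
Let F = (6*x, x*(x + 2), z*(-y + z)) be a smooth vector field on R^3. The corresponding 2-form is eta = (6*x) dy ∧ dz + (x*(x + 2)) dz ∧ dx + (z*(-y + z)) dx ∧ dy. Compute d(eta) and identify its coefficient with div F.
d(eta) = (-y + 2*z + 6) dx ∧ dy ∧ dz; div F = -y + 2*z + 6

For a 2-form in R^3 of the form above, applying d gives a 3-form with coefficient ∂P/∂x + ∂Q/∂y + ∂R/∂z:
  ∂P/∂x = 6
  ∂Q/∂y = 0
  ∂R/∂z = -y + 2*z
Sum = -y + 2*z + 6, which is exactly div F.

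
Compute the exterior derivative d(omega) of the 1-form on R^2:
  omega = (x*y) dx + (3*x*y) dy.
d(omega) = (-x + 3*y) dx ∧ dy

For a 1-form omega = sum_i f_i dx_i, the exterior derivative is
  d(omega) = sum_{i < j} (∂f_j/∂x_i - ∂f_i/∂x_j) dx_i ∧ dx_j.
  coefficient of dx ∧ dy: ∂f_2/∂x - ∂f_1/∂y = ∂(3*x*y)/∂x - ∂(x*y)/∂y = -x + 3*y
Assembling: d(omega) = (-x + 3*y) dx ∧ dy.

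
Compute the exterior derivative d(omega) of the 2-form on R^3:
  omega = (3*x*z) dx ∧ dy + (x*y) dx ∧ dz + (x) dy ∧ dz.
d(omega) = (2*x + 1) dx ∧ dy ∧ dz

For a 2-form omega = sum_{i<j} g_{ij} dx_i ∧ dx_j, the exterior derivative is
  d(omega) = sum_{i<j} d(g_{ij}) ∧ dx_i ∧ dx_j = sum_{i<j, k} (∂g_{ij}/∂x_k) dx_k ∧ dx_i ∧ dx_j.
Expand each term, using dx_k ∧ dx_i ∧ dx_j = sgn(permutation) dx_{(a)} ∧ dx_{(b)} ∧ dx_{(c)} with (a < b < c) sorted:
  d(3*x*z) includes (∂/∂z)(3*x*z) dz = (3*x) dz, which multiplied by dx ∧ dy gives (3*x) dx ∧ dy ∧ dz
  d(x*y) includes (∂/∂y)(x*y) dy = (x) dy, which multiplied by dx ∧ dz gives (-x) dx ∧ dy ∧ dz
  d(x) includes (∂/∂x)(x) dx = (1) dx, which multiplied by dy ∧ dz gives (1) dx ∧ dy ∧ dz
Collecting like 3-forms: d(omega) = (2*x + 1) dx ∧ dy ∧ dz.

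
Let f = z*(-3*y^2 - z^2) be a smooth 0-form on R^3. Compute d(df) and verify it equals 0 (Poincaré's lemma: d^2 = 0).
d(df) = 0

Step 1: df = sum_i (∂f/∂x_i) dx_i = (0) dx + (-6*y*z) dy + (-3*y^2 - 3*z^2) dz.
Step 2: Apply d again. Using the 1-form formula, the coefficient of dx ∧ dy in d(df) is ∂^2 f/∂x ∂y - ∂^2 f/∂y ∂x = (0) - (0) = 0 (equality of mixed partials for smooth f).
Similarly for dx ∧ dz and dy ∧ dz — all coefficients vanish. So d(df) = 0.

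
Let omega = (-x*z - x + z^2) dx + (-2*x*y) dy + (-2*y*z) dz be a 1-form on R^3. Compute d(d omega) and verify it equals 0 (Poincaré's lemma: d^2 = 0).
d(d omega) = 0

Step 1: d omega = sum_{i<j} (∂f_j/∂x_i - ∂f_i/∂x_j) dx_i ∧ dx_j:
  coeff of dx ∧ dy: -2*y
  coeff of dx ∧ dz: x - 2*z
  coeff of dy ∧ dz: -2*z
Step 2: Apply d again to each 2-form coefficient. The only possible 3-form in R^3 is dx ∧ dy ∧ dz, with coefficient
  ∂(coeff of dy∧dz)/∂x - ∂(coeff of dx∧dz)/∂y + ∂(coeff of dx∧dy)/∂z
  = ∂/∂x (-2*z) - ∂/∂y (x - 2*z) + ∂/∂z (-2*y).
Each of these terms simplifies to sums of mixed partials that cancel in pairs. The result is 0 (by equality of mixed partials for smooth functions — Schwarz / Clairaut).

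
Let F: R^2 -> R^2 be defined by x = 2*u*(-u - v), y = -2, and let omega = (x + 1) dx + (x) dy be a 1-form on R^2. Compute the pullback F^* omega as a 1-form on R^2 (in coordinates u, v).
F^* omega = (8*u^3 + 12*u^2*v + 4*u*v^2 - 4*u - 2*v) du + (2*u*(2*u^2 + 2*u*v - 1)) dv

Using F^*(f dg) = (f ∘ F) d(g ∘ F), substitute each coordinate x_i by F_i(u, v) in f_i, and replace dx_i by d F_i = (∂F_i/∂u) du + (∂F_i/∂v) dv.
  For the x component: f_1(F) = -2*u^2 - 2*u*v + 1; d F_1 = (-4*u - 2*v) du + (-2*u) dv
  For the y component: f_2(F) = 2*u*(-u - v); d F_2 = (0) du + (0) dv
Combining and collecting du, dv coefficients:
  coeff of du: 8*u^3 + 12*u^2*v + 4*u*v^2 - 4*u - 2*v
  coeff of dv: 2*u*(2*u^2 + 2*u*v - 1)
F^* omega = (8*u^3 + 12*u^2*v + 4*u*v^2 - 4*u - 2*v) du + (2*u*(2*u^2 + 2*u*v - 1)) dv.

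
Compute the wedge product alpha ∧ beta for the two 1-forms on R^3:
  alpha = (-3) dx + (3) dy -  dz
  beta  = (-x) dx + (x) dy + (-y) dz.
alpha ∧ beta = (-x + 3*y) dx ∧ dz + (x - 3*y) dy ∧ dz

Distribute the wedge, using dx_i ∧ dx_j = -dx_j ∧ dx_i and dx_i ∧ dx_i = 0. For each pair (i, j) with i < j, the coefficient of dx_i ∧ dx_j in alpha ∧ beta is (alpha_i * beta_j - alpha_j * beta_i). Collecting: alpha ∧ beta = (-x + 3*y) dx ∧ dz + (x - 3*y) dy ∧ dz.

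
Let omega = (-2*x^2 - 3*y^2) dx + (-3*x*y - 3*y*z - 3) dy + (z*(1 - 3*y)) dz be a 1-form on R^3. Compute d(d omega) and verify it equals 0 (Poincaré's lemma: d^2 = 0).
d(d omega) = 0

Step 1: d omega = sum_{i<j} (∂f_j/∂x_i - ∂f_i/∂x_j) dx_i ∧ dx_j:
  coeff of dx ∧ dy: 3*y
  coeff of dx ∧ dz: 0
  coeff of dy ∧ dz: 3*y - 3*z
Step 2: Apply d again to each 2-form coefficient. The only possible 3-form in R^3 is dx ∧ dy ∧ dz, with coefficient
  ∂(coeff of dy∧dz)/∂x - ∂(coeff of dx∧dz)/∂y + ∂(coeff of dx∧dy)/∂z
  = ∂/∂x (3*y - 3*z) - ∂/∂y (0) + ∂/∂z (3*y).
Each of these terms simplifies to sums of mixed partials that cancel in pairs. The result is 0 (by equality of mixed partials for smooth functions — Schwarz / Clairaut).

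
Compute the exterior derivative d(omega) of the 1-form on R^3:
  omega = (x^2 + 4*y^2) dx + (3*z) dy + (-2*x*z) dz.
d(omega) = (-8*y) dx ∧ dy + (-2*z) dx ∧ dz + (-3) dy ∧ dz

For a 1-form omega = sum_i f_i dx_i, the exterior derivative is
  d(omega) = sum_{i < j} (∂f_j/∂x_i - ∂f_i/∂x_j) dx_i ∧ dx_j.
  coefficient of dx ∧ dy: ∂f_2/∂x - ∂f_1/∂y = ∂(3*z)/∂x - ∂(x^2 + 4*y^2)/∂y = -8*y
  coefficient of dx ∧ dz: ∂f_3/∂x - ∂f_1/∂z = ∂(-2*x*z)/∂x - ∂(x^2 + 4*y^2)/∂z = -2*z
  coefficient of dy ∧ dz: ∂f_3/∂y - ∂f_2/∂z = ∂(-2*x*z)/∂y - ∂(3*z)/∂z = -3
Assembling: d(omega) = (-8*y) dx ∧ dy + (-2*z) dx ∧ dz + (-3) dy ∧ dz.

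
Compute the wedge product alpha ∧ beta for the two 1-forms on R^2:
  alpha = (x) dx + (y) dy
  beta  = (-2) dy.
alpha ∧ beta = (-2*x) dx ∧ dy

Distribute the wedge, using dx_i ∧ dx_j = -dx_j ∧ dx_i and dx_i ∧ dx_i = 0. For each pair (i, j) with i < j, the coefficient of dx_i ∧ dx_j in alpha ∧ beta is (alpha_i * beta_j - alpha_j * beta_i). Collecting: alpha ∧ beta = (-2*x) dx ∧ dy.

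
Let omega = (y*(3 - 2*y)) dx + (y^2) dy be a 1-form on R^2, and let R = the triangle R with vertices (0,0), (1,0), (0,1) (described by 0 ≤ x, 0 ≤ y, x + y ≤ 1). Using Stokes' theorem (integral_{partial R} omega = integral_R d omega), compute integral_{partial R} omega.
integral_(partial R) omega = -5/6

Stokes: integral_partial_R omega = integral_R d omega with d omega = (∂Q/∂x - ∂P/∂y) dx ∧ dy.
  ∂Q/∂x = 0
  ∂P/∂y = 3 - 4*y
  integrand = ∂Q/∂x - ∂P/∂y = 4*y - 3.
Integrating over R: integral_0^1 integral_0^{1-x} (4*y - 3) dy dx = -5/6.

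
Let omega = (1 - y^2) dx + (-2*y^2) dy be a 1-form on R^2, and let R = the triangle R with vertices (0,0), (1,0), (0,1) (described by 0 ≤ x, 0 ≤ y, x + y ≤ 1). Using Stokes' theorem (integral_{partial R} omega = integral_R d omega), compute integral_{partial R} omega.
integral_(partial R) omega = 1/3

Stokes: integral_partial_R omega = integral_R d omega with d omega = (∂Q/∂x - ∂P/∂y) dx ∧ dy.
  ∂Q/∂x = 0
  ∂P/∂y = -2*y
  integrand = ∂Q/∂x - ∂P/∂y = 2*y.
Integrating over R: integral_0^1 integral_0^{1-x} (2*y) dy dx = 1/3.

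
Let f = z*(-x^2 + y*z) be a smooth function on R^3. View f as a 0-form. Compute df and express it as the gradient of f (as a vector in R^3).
df = (-2*x*z) dx + (z^2) dy + (-x^2 + 2*y*z) dz; grad f = (-2*x*z, z^2, -x^2 + 2*y*z)

For a 0-form f, d f = (∂f/∂x) dx + (∂f/∂y) dy + (∂f/∂z) dz. The components of the vector representation are exactly the entries of grad f in Cartesian coordinates:
  ∂f/∂x = -2*x*z
  ∂f/∂y = z^2
  ∂f/∂z = -x^2 + 2*y*z.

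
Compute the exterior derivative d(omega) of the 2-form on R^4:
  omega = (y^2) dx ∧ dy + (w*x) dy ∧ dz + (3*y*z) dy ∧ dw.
d(omega) = (w) dx ∧ dy ∧ dz + (x - 3*y) dy ∧ dz ∧ dw

For a 2-form omega = sum_{i<j} g_{ij} dx_i ∧ dx_j, the exterior derivative is
  d(omega) = sum_{i<j} d(g_{ij}) ∧ dx_i ∧ dx_j = sum_{i<j, k} (∂g_{ij}/∂x_k) dx_k ∧ dx_i ∧ dx_j.
Expand each term, using dx_k ∧ dx_i ∧ dx_j = sgn(permutation) dx_{(a)} ∧ dx_{(b)} ∧ dx_{(c)} with (a < b < c) sorted:
  d(w*x) includes (∂/∂x)(w*x) dx = (w) dx, which multiplied by dy ∧ dz gives (w) dx ∧ dy ∧ dz
  d(w*x) includes (∂/∂w)(w*x) dw = (x) dw, which multiplied by dy ∧ dz gives (x) dy ∧ dz ∧ dw
  d(3*y*z) includes (∂/∂z)(3*y*z) dz = (3*y) dz, which multiplied by dy ∧ dw gives (-3*y) dy ∧ dz ∧ dw
Collecting like 3-forms: d(omega) = (w) dx ∧ dy ∧ dz + (x - 3*y) dy ∧ dz ∧ dw.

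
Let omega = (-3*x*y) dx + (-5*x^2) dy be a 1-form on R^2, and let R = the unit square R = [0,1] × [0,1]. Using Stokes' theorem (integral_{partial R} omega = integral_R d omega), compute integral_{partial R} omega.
integral_(partial R) omega = -7/2

Stokes: integral_partial_R omega = integral_R d omega with d omega = (∂Q/∂x - ∂P/∂y) dx ∧ dy.
  ∂Q/∂x = -10*x
  ∂P/∂y = -3*x
  integrand = ∂Q/∂x - ∂P/∂y = -7*x.
Integrating over R: integral_0^1 integral_0^1 (-7*x) dx dy = -7/2.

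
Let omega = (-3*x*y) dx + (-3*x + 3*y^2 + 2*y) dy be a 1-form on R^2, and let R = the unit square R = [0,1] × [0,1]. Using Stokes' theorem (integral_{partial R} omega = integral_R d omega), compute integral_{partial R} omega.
integral_(partial R) omega = -3/2

Stokes: integral_partial_R omega = integral_R d omega with d omega = (∂Q/∂x - ∂P/∂y) dx ∧ dy.
  ∂Q/∂x = -3
  ∂P/∂y = -3*x
  integrand = ∂Q/∂x - ∂P/∂y = 3*x - 3.
Integrating over R: integral_0^1 integral_0^1 (3*x - 3) dx dy = -3/2.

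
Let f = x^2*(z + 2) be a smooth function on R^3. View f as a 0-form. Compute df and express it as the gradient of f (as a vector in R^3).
df = (2*x*(z + 2)) dx + (0) dy + (x^2) dz; grad f = (2*x*(z + 2), 0, x^2)

For a 0-form f, d f = (∂f/∂x) dx + (∂f/∂y) dy + (∂f/∂z) dz. The components of the vector representation are exactly the entries of grad f in Cartesian coordinates:
  ∂f/∂x = 2*x*(z + 2)
  ∂f/∂y = 0
  ∂f/∂z = x^2.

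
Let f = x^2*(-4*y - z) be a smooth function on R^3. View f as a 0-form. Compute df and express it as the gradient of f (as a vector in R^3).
df = (2*x*(-4*y - z)) dx + (-4*x^2) dy + (-x^2) dz; grad f = (2*x*(-4*y - z), -4*x^2, -x^2)

For a 0-form f, d f = (∂f/∂x) dx + (∂f/∂y) dy + (∂f/∂z) dz. The components of the vector representation are exactly the entries of grad f in Cartesian coordinates:
  ∂f/∂x = 2*x*(-4*y - z)
  ∂f/∂y = -4*x^2
  ∂f/∂z = -x^2.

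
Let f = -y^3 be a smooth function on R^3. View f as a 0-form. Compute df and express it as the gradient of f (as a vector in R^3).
df = (0) dx + (-3*y^2) dy + (0) dz; grad f = (0, -3*y^2, 0)

For a 0-form f, d f = (∂f/∂x) dx + (∂f/∂y) dy + (∂f/∂z) dz. The components of the vector representation are exactly the entries of grad f in Cartesian coordinates:
  ∂f/∂x = 0
  ∂f/∂y = -3*y^2
  ∂f/∂z = 0.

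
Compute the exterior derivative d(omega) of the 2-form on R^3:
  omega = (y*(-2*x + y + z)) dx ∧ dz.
d(omega) = (2*x - 2*y - z) dx ∧ dy ∧ dz

For a 2-form omega = sum_{i<j} g_{ij} dx_i ∧ dx_j, the exterior derivative is
  d(omega) = sum_{i<j} d(g_{ij}) ∧ dx_i ∧ dx_j = sum_{i<j, k} (∂g_{ij}/∂x_k) dx_k ∧ dx_i ∧ dx_j.
Expand each term, using dx_k ∧ dx_i ∧ dx_j = sgn(permutation) dx_{(a)} ∧ dx_{(b)} ∧ dx_{(c)} with (a < b < c) sorted:
  d(y*(-2*x + y + z)) includes (∂/∂y)(y*(-2*x + y + z)) dy = (-2*x + 2*y + z) dy, which multiplied by dx ∧ dz gives (2*x - 2*y - z) dx ∧ dy ∧ dz
Collecting like 3-forms: d(omega) = (2*x - 2*y - z) dx ∧ dy ∧ dz.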